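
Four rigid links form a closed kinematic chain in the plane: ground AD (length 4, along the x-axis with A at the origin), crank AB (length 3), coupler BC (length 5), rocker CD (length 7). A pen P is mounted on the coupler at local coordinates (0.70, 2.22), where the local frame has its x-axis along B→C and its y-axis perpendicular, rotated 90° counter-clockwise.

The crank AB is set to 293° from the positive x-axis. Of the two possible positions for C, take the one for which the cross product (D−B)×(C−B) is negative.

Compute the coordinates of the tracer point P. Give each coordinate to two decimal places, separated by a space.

3.42 -2.18

A=(0,0), D=(4.00,0)
B = A + 3.00·(cos293°, sin293°) = (1.1722, -2.7615)
|BD| = 3.9525
circle(B,5.00) ∩ circle(D,7.00): a=-1.0598, h=4.8864
  candidates: C₊=(-3.0000,-0.0060) cross=19.314; C₋=(3.8280,-6.9979) cross=-19.314
  mode - wants cross < 0 → take C=(3.8280,-6.9979) (cross=-19.314)
ex = (C−B)/|BC| = (0.5312,-0.8473); ey = (0.8473,0.5312)
P = B + 0.70·ex + 2.22·ey = (3.4250,-2.1754)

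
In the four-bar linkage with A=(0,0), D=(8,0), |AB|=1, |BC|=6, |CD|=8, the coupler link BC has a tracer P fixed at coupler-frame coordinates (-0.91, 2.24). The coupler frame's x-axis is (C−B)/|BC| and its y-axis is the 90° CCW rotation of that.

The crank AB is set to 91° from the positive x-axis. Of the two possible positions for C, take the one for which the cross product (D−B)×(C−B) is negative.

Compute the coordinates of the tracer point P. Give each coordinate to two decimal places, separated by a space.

1.90 2.48

A=(0,0), D=(8.00,0)
B = A + 1.00·(cos91°, sin91°) = (-0.0175, 0.9998)
|BD| = 8.0796
circle(B,6.00) ∩ circle(D,8.00): a=2.3070, h=5.5387
  candidates: C₊=(2.9572,6.2105) cross=44.751; C₋=(1.5864,-4.7818) cross=-44.751
  mode - wants cross < 0 → take C=(1.5864,-4.7818) (cross=-44.751)
ex = (C−B)/|BC| = (0.2673,-0.9636); ey = (0.9636,0.2673)
P = B + -0.91·ex + 2.24·ey = (1.8978,2.4755)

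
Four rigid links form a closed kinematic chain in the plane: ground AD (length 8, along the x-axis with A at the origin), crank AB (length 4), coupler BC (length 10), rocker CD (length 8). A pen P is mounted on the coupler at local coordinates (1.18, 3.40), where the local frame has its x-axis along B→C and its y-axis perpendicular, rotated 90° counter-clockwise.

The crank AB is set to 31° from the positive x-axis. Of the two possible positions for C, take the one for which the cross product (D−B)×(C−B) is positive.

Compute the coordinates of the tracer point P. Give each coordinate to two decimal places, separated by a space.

A=(0,0), D=(8.00,0)
B = A + 4.00·(cos31°, sin31°) = (3.4287, 2.0602)
|BD| = 5.0141
circle(B,10.00) ∩ circle(D,8.00): a=6.0969, h=7.9264
  candidates: C₊=(12.2439,6.7815) cross=39.744; C₋=(5.7305,-7.6713) cross=-39.744
  mode + wants cross > 0 → take C=(12.2439,6.7815) (cross=39.744)
ex = (C−B)/|BC| = (0.8815,0.4721); ey = (-0.4721,0.8815)
P = B + 1.18·ex + 3.40·ey = (2.8636,5.6145)

2.86 5.61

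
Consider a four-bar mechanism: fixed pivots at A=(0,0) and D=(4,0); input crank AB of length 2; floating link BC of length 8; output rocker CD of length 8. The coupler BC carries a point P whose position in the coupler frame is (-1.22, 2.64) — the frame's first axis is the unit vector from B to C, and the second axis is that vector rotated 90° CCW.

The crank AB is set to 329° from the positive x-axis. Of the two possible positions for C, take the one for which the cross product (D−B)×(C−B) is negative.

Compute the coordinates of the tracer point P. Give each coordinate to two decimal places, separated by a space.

A=(0,0), D=(4.00,0)
B = A + 2.00·(cos329°, sin329°) = (1.7143, -1.0301)
|BD| = 2.5071
circle(B,8.00) ∩ circle(D,8.00): a=1.2535, h=7.9012
  candidates: C₊=(-0.3892,6.6884) cross=19.809; C₋=(6.1035,-7.7185) cross=-19.809
  mode - wants cross < 0 → take C=(6.1035,-7.7185) (cross=-19.809)
ex = (C−B)/|BC| = (0.5486,-0.8361); ey = (0.8361,0.5486)
P = B + -1.22·ex + 2.64·ey = (3.2522,1.4383)

3.25 1.44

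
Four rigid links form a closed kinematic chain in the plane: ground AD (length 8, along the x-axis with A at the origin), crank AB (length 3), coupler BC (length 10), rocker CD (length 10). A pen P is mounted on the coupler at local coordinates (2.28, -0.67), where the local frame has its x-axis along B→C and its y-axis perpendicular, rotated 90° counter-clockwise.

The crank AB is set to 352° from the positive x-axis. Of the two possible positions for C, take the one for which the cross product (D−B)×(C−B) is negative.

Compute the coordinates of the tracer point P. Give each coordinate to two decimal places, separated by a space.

3.09 -2.79

A=(0,0), D=(8.00,0)
B = A + 3.00·(cos352°, sin352°) = (2.9708, -0.4175)
|BD| = 5.0465
circle(B,10.00) ∩ circle(D,10.00): a=2.5232, h=9.6764
  candidates: C₊=(4.6848,9.4345) cross=48.832; C₋=(6.2860,-9.8520) cross=-48.832
  mode - wants cross < 0 → take C=(6.2860,-9.8520) (cross=-48.832)
ex = (C−B)/|BC| = (0.3315,-0.9434); ey = (0.9434,0.3315)
P = B + 2.28·ex + -0.67·ey = (3.0946,-2.7907)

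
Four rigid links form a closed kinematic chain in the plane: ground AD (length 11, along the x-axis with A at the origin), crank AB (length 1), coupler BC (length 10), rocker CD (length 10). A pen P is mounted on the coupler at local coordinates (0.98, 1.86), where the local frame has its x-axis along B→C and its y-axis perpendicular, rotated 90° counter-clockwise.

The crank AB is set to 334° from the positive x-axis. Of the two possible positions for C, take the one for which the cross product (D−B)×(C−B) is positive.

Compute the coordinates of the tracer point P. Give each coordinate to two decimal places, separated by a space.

A=(0,0), D=(11.00,0)
B = A + 1.00·(cos334°, sin334°) = (0.8988, -0.4384)
|BD| = 10.1107
circle(B,10.00) ∩ circle(D,10.00): a=5.0554, h=8.6281
  candidates: C₊=(5.5753,8.4008) cross=87.236; C₋=(6.3235,-8.8391) cross=-87.236
  mode + wants cross > 0 → take C=(5.5753,8.4008) (cross=87.236)
ex = (C−B)/|BC| = (0.4677,0.8839); ey = (-0.8839,0.4677)
P = B + 0.98·ex + 1.86·ey = (-0.2870,1.2977)

-0.29 1.30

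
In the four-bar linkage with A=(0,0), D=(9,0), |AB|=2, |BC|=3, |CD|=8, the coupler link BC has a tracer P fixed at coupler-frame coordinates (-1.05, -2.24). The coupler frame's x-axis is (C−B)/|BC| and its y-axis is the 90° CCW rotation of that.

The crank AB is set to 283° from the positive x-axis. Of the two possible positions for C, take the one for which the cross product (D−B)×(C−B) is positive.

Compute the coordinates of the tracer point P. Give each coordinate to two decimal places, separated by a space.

2.43 -3.43

A=(0,0), D=(9.00,0)
B = A + 2.00·(cos283°, sin283°) = (0.4499, -1.9487)
|BD| = 8.7694
circle(B,3.00) ∩ circle(D,8.00): a=1.2488, h=2.7277
  candidates: C₊=(1.0613,0.9883) cross=23.921; C₋=(2.2736,-4.3308) cross=-23.921
  mode + wants cross > 0 → take C=(1.0613,0.9883) (cross=23.921)
ex = (C−B)/|BC| = (0.2038,0.9790); ey = (-0.9790,0.2038)
P = B + -1.05·ex + -2.24·ey = (2.4289,-3.4332)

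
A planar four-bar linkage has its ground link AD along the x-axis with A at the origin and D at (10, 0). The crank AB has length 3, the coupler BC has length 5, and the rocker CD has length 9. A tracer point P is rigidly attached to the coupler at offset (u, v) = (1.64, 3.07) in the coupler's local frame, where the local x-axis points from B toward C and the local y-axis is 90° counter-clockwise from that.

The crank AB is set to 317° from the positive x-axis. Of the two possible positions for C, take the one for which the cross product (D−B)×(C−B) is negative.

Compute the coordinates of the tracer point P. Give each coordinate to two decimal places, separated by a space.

A=(0,0), D=(10.00,0)
B = A + 3.00·(cos317°, sin317°) = (2.1941, -2.0460)
|BD| = 8.0696
circle(B,5.00) ∩ circle(D,9.00): a=0.5650, h=4.9680
  candidates: C₊=(1.4810,2.9029) cross=40.090; C₋=(4.0002,-6.7084) cross=-40.090
  mode - wants cross < 0 → take C=(4.0002,-6.7084) (cross=-40.090)
ex = (C−B)/|BC| = (0.3612,-0.9325); ey = (0.9325,0.3612)
P = B + 1.64·ex + 3.07·ey = (5.6492,-2.4663)

5.65 -2.47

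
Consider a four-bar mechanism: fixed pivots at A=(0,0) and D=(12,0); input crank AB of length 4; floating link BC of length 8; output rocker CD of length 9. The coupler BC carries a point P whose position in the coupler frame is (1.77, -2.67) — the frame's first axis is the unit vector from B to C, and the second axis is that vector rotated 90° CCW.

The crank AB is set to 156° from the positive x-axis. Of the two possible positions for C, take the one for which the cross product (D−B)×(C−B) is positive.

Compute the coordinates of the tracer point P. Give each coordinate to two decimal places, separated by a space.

A=(0,0), D=(12.00,0)
B = A + 4.00·(cos156°, sin156°) = (-3.6542, 1.6269)
|BD| = 15.7385
circle(B,8.00) ∩ circle(D,9.00): a=7.3292, h=3.2067
  candidates: C₊=(3.9672,4.0589) cross=50.469; C₋=(3.3042,-2.3203) cross=-50.469
  mode + wants cross > 0 → take C=(3.9672,4.0589) (cross=50.469)
ex = (C−B)/|BC| = (0.9527,0.3040); ey = (-0.3040,0.9527)
P = B + 1.77·ex + -2.67·ey = (-1.1563,-0.3786)

-1.16 -0.38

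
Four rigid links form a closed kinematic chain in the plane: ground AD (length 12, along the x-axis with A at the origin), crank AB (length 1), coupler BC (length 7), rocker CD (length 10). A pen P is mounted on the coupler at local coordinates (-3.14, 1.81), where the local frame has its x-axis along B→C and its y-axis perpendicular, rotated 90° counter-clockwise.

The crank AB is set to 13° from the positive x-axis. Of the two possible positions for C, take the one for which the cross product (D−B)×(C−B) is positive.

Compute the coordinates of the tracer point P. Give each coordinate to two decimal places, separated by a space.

-2.11 -1.68

A=(0,0), D=(12.00,0)
B = A + 1.00·(cos13°, sin13°) = (0.9744, 0.2250)
|BD| = 11.0279
circle(B,7.00) ∩ circle(D,10.00): a=3.2017, h=6.2249
  candidates: C₊=(4.3023,6.3833) cross=68.648; C₋=(4.0484,-6.0640) cross=-68.648
  mode + wants cross > 0 → take C=(4.3023,6.3833) (cross=68.648)
ex = (C−B)/|BC| = (0.4754,0.8798); ey = (-0.8798,0.4754)
P = B + -3.14·ex + 1.81·ey = (-2.1108,-1.6770)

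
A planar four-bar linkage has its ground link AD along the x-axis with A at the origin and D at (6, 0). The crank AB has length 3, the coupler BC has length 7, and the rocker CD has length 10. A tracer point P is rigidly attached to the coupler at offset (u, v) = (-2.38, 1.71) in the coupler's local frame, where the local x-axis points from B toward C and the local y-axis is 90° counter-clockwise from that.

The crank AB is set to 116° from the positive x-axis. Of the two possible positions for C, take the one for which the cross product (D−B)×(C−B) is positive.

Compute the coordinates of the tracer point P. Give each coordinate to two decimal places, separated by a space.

A=(0,0), D=(6.00,0)
B = A + 3.00·(cos116°, sin116°) = (-1.3151, 2.6964)
|BD| = 7.7962
circle(B,7.00) ∩ circle(D,10.00): a=0.6273, h=6.9718
  candidates: C₊=(1.6847,9.0210) cross=54.354; C₋=(-3.1378,-4.0622) cross=-54.354
  mode + wants cross > 0 → take C=(1.6847,9.0210) (cross=54.354)
ex = (C−B)/|BC| = (0.4286,0.9035); ey = (-0.9035,0.4286)
P = B + -2.38·ex + 1.71·ey = (-3.8801,1.2788)

-3.88 1.28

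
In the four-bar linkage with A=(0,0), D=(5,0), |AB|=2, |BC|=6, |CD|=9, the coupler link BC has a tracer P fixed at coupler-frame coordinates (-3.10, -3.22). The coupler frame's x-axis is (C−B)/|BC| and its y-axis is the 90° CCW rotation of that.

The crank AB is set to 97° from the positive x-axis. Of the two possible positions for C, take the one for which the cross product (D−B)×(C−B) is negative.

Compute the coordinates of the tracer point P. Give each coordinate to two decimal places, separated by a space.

A=(0,0), D=(5.00,0)
B = A + 2.00·(cos97°, sin97°) = (-0.2437, 1.9851)
|BD| = 5.6069
circle(B,6.00) ∩ circle(D,9.00): a=-1.2095, h=5.8768
  candidates: C₊=(0.7058,7.9095) cross=32.951; C₋=(-3.4555,-3.0829) cross=-32.951
  mode - wants cross < 0 → take C=(-3.4555,-3.0829) (cross=-32.951)
ex = (C−B)/|BC| = (-0.5353,-0.8447); ey = (0.8447,-0.5353)
P = B + -3.10·ex + -3.22·ey = (-1.3041,6.3272)

-1.30 6.33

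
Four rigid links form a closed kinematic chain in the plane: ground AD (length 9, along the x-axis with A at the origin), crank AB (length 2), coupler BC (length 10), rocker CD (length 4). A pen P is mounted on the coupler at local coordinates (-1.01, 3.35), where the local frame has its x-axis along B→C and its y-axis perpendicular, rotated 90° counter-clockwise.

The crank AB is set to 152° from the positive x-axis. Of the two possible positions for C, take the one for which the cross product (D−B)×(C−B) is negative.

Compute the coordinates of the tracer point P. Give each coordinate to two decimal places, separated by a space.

-1.16 4.39

A=(0,0), D=(9.00,0)
B = A + 2.00·(cos152°, sin152°) = (-1.7659, 0.9389)
|BD| = 10.8068
circle(B,10.00) ∩ circle(D,4.00): a=9.2898, h=3.7012
  candidates: C₊=(7.8104,3.8190) cross=39.998; C₋=(7.1672,-3.5554) cross=-39.998
  mode - wants cross < 0 → take C=(7.1672,-3.5554) (cross=-39.998)
ex = (C−B)/|BC| = (0.8933,-0.4494); ey = (0.4494,0.8933)
P = B + -1.01·ex + 3.35·ey = (-1.1625,4.3855)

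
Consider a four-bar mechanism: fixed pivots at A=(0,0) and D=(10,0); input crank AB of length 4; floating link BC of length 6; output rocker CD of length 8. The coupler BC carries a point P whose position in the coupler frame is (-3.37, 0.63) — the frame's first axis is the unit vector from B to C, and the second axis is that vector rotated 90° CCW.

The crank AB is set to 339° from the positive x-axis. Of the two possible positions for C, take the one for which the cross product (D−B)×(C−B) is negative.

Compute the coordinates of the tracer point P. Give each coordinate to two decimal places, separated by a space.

A=(0,0), D=(10.00,0)
B = A + 4.00·(cos339°, sin339°) = (3.7343, -1.4335)
|BD| = 6.4276
circle(B,6.00) ∩ circle(D,8.00): a=1.0357, h=5.9099
  candidates: C₊=(3.4259,4.5586) cross=37.987; C₋=(6.0619,-6.9636) cross=-37.987
  mode - wants cross < 0 → take C=(6.0619,-6.9636) (cross=-37.987)
ex = (C−B)/|BC| = (0.3879,-0.9217); ey = (0.9217,0.3879)
P = B + -3.37·ex + 0.63·ey = (3.0076,1.9170)

3.01 1.92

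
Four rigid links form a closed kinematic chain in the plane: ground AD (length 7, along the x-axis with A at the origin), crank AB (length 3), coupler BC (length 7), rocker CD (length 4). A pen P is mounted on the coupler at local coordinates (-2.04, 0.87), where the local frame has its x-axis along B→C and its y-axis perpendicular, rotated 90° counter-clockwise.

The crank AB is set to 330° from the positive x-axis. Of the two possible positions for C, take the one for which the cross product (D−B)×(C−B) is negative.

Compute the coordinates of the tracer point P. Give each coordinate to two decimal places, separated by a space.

A=(0,0), D=(7.00,0)
B = A + 3.00·(cos330°, sin330°) = (2.5981, -1.5000)
|BD| = 4.6505
circle(B,7.00) ∩ circle(D,4.00): a=5.8733, h=3.8085
  candidates: C₊=(6.9290,3.9994) cross=17.711; C₋=(9.3859,-3.2106) cross=-17.711
  mode - wants cross < 0 → take C=(9.3859,-3.2106) (cross=-17.711)
ex = (C−B)/|BC| = (0.9697,-0.2444); ey = (0.2444,0.9697)
P = B + -2.04·ex + 0.87·ey = (0.8325,-0.1579)

0.83 -0.16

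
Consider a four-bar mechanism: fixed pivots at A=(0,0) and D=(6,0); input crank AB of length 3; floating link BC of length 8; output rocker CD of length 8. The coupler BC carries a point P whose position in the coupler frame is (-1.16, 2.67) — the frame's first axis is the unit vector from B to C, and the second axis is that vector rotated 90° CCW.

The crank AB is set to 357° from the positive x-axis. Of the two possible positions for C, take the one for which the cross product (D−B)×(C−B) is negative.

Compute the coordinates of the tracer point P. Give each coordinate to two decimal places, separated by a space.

A=(0,0), D=(6.00,0)
B = A + 3.00·(cos357°, sin357°) = (2.9959, -0.1570)
|BD| = 3.0082
circle(B,8.00) ∩ circle(D,8.00): a=1.5041, h=7.8573
  candidates: C₊=(4.0878,7.7681) cross=23.637; C₋=(4.9080,-7.9251) cross=-23.637
  mode - wants cross < 0 → take C=(4.9080,-7.9251) (cross=-23.637)
ex = (C−B)/|BC| = (0.2390,-0.9710); ey = (0.9710,0.2390)
P = B + -1.16·ex + 2.67·ey = (5.3112,1.6076)

5.31 1.61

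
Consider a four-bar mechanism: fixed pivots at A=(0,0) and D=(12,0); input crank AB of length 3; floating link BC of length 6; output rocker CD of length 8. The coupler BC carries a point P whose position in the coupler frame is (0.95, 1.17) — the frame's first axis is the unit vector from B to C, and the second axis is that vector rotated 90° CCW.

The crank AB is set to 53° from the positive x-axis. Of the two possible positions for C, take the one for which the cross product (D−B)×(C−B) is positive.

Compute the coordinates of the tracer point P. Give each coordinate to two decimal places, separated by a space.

A=(0,0), D=(12.00,0)
B = A + 3.00·(cos53°, sin53°) = (1.8054, 2.3959)
|BD| = 10.4723
circle(B,6.00) ∩ circle(D,8.00): a=3.8993, h=4.5602
  candidates: C₊=(6.6446,5.9431) cross=47.756; C₋=(4.5580,-2.9354) cross=-47.756
  mode + wants cross > 0 → take C=(6.6446,5.9431) (cross=47.756)
ex = (C−B)/|BC| = (0.8065,0.5912); ey = (-0.5912,0.8065)
P = B + 0.95·ex + 1.17·ey = (1.8800,3.9012)

1.88 3.90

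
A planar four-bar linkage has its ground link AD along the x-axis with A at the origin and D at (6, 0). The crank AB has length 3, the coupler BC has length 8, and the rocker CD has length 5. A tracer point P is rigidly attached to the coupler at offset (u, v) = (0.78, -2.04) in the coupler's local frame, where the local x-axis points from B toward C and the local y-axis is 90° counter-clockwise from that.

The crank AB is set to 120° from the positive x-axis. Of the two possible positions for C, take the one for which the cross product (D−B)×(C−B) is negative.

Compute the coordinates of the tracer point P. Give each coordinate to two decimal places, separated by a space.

-2.74 0.80

A=(0,0), D=(6.00,0)
B = A + 3.00·(cos120°, sin120°) = (-1.5000, 2.5981)
|BD| = 7.9373
circle(B,8.00) ∩ circle(D,5.00): a=6.4254, h=4.7660
  candidates: C₊=(6.1315,4.9983) cross=37.829; C₋=(3.0114,-4.0085) cross=-37.829
  mode - wants cross < 0 → take C=(3.0114,-4.0085) (cross=-37.829)
ex = (C−B)/|BC| = (0.5639,-0.8258); ey = (0.8258,0.5639)
P = B + 0.78·ex + -2.04·ey = (-2.7448,0.8035)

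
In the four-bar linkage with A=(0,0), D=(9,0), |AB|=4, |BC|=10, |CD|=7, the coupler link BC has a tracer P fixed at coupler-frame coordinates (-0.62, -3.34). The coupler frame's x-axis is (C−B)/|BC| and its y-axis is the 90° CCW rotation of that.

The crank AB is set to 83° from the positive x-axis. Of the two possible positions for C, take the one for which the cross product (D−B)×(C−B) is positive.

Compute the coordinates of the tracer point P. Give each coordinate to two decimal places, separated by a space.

A=(0,0), D=(9.00,0)
B = A + 4.00·(cos83°, sin83°) = (0.4875, 3.9702)
|BD| = 9.3928
circle(B,10.00) ∩ circle(D,7.00): a=7.4113, h=6.7137
  candidates: C₊=(10.0419,6.9220) cross=63.060; C₋=(4.3664,-5.2469) cross=-63.060
  mode + wants cross > 0 → take C=(10.0419,6.9220) (cross=63.060)
ex = (C−B)/|BC| = (0.9554,0.2952); ey = (-0.2952,0.9554)
P = B + -0.62·ex + -3.34·ey = (0.8810,0.5960)

0.88 0.60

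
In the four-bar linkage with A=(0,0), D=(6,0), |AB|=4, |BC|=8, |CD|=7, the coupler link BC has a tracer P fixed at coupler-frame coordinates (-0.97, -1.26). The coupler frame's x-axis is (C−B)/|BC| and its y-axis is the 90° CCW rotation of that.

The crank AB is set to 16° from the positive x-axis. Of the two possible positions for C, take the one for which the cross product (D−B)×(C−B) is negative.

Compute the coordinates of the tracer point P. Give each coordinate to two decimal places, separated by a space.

2.50 1.95

A=(0,0), D=(6.00,0)
B = A + 4.00·(cos16°, sin16°) = (3.8450, 1.1025)
|BD| = 2.4206
circle(B,8.00) ∩ circle(D,7.00): a=4.3087, h=6.7406
  candidates: C₊=(10.7510,5.1408) cross=16.316; C₋=(4.6106,-6.8607) cross=-16.316
  mode - wants cross < 0 → take C=(4.6106,-6.8607) (cross=-16.316)
ex = (C−B)/|BC| = (0.0957,-0.9954); ey = (0.9954,0.0957)
P = B + -0.97·ex + -1.26·ey = (2.4980,1.9475)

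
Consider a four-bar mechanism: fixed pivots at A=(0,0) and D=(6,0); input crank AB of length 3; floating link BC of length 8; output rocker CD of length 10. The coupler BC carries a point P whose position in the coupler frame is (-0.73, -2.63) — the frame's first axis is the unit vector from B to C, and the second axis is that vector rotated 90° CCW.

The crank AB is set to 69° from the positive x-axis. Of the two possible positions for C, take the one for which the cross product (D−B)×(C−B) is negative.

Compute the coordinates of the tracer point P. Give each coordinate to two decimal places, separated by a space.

A=(0,0), D=(6.00,0)
B = A + 3.00·(cos69°, sin69°) = (1.0751, 2.8007)
|BD| = 5.6656
circle(B,8.00) ∩ circle(D,10.00): a=-0.3443, h=7.9926
  candidates: C₊=(4.7269,9.9186) cross=45.283; C₋=(-3.1753,-3.9767) cross=-45.283
  mode - wants cross < 0 → take C=(-3.1753,-3.9767) (cross=-45.283)
ex = (C−B)/|BC| = (-0.5313,-0.8472); ey = (0.8472,-0.5313)
P = B + -0.73·ex + -2.63·ey = (-0.7652,4.8165)

-0.77 4.82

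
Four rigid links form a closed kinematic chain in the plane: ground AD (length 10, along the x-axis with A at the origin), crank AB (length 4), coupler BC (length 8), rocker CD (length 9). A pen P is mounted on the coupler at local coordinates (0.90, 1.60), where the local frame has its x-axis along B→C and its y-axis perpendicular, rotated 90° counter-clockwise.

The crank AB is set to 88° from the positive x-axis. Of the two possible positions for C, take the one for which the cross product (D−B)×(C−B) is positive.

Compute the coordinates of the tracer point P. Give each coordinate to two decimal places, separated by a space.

0.01 5.83

A=(0,0), D=(10.00,0)
B = A + 4.00·(cos88°, sin88°) = (0.1396, 3.9976)
|BD| = 10.6399
circle(B,8.00) ∩ circle(D,9.00): a=4.5211, h=6.6000
  candidates: C₊=(6.8092,8.4154) cross=70.223; C₋=(1.8497,-3.8175) cross=-70.223
  mode + wants cross > 0 → take C=(6.8092,8.4154) (cross=70.223)
ex = (C−B)/|BC| = (0.8337,0.5522); ey = (-0.5522,0.8337)
P = B + 0.90·ex + 1.60·ey = (0.0064,5.8285)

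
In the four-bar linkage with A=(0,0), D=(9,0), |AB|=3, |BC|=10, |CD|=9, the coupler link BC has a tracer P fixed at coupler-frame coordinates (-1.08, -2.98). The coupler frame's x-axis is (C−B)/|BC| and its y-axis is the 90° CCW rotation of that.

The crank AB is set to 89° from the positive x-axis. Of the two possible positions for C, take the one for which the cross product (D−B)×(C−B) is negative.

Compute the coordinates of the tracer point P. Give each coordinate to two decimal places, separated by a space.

A=(0,0), D=(9.00,0)
B = A + 3.00·(cos89°, sin89°) = (0.0524, 2.9995)
|BD| = 9.4370
circle(B,10.00) ∩ circle(D,9.00): a=5.7252, h=8.1989
  candidates: C₊=(8.0867,8.9535) cross=77.373; C₋=(2.8746,-6.5939) cross=-77.373
  mode - wants cross < 0 → take C=(2.8746,-6.5939) (cross=-77.373)
ex = (C−B)/|BC| = (0.2822,-0.9593); ey = (0.9593,0.2822)
P = B + -1.08·ex + -2.98·ey = (-3.1113,3.1946)

-3.11 3.19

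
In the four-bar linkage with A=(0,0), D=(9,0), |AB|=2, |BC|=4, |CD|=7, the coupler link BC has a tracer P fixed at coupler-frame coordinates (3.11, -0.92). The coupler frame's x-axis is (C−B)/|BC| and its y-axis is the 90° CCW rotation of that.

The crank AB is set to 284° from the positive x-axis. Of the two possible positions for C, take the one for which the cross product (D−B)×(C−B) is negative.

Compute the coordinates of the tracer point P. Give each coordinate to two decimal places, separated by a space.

2.33 -4.61

A=(0,0), D=(9.00,0)
B = A + 2.00·(cos284°, sin284°) = (0.4838, -1.9406)
|BD| = 8.7345
circle(B,4.00) ∩ circle(D,7.00): a=2.4782, h=3.1399
  candidates: C₊=(2.2025,1.6714) cross=27.425; C₋=(3.5977,-4.4514) cross=-27.425
  mode - wants cross < 0 → take C=(3.5977,-4.4514) (cross=-27.425)
ex = (C−B)/|BC| = (0.7785,-0.6277); ey = (0.6277,0.7785)
P = B + 3.11·ex + -0.92·ey = (2.3274,-4.6089)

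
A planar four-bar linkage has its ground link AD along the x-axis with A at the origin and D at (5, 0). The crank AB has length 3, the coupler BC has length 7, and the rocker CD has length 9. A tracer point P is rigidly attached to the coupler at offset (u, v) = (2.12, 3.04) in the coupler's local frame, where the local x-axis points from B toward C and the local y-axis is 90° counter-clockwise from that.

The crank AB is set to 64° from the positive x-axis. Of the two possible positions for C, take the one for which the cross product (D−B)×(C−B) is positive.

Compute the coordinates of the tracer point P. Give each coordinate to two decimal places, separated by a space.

A=(0,0), D=(5.00,0)
B = A + 3.00·(cos64°, sin64°) = (1.3151, 2.6964)
|BD| = 4.5661
circle(B,7.00) ∩ circle(D,9.00): a=-1.2211, h=6.8927
  candidates: C₊=(4.4000,8.9800) cross=31.472; C₋=(-3.7406,-2.1450) cross=-31.472
  mode + wants cross > 0 → take C=(4.4000,8.9800) (cross=31.472)
ex = (C−B)/|BC| = (0.4407,0.8977); ey = (-0.8977,0.4407)
P = B + 2.12·ex + 3.04·ey = (-0.4795,5.9391)

-0.48 5.94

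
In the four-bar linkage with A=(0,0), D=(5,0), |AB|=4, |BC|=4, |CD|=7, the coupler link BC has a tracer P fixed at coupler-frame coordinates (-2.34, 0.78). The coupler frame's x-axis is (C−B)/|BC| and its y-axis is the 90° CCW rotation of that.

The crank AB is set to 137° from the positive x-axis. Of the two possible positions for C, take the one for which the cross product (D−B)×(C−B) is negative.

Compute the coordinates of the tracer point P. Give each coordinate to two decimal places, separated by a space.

-2.77 5.19

A=(0,0), D=(5.00,0)
B = A + 4.00·(cos137°, sin137°) = (-2.9254, 2.7280)
|BD| = 8.3818
circle(B,4.00) ∩ circle(D,7.00): a=2.2223, h=3.3258
  candidates: C₊=(0.2584,5.1495) cross=27.876; C₋=(-1.9065,-1.1401) cross=-27.876
  mode - wants cross < 0 → take C=(-1.9065,-1.1401) (cross=-27.876)
ex = (C−B)/|BC| = (0.2547,-0.9670); ey = (0.9670,0.2547)
P = B + -2.34·ex + 0.78·ey = (-2.7672,5.1895)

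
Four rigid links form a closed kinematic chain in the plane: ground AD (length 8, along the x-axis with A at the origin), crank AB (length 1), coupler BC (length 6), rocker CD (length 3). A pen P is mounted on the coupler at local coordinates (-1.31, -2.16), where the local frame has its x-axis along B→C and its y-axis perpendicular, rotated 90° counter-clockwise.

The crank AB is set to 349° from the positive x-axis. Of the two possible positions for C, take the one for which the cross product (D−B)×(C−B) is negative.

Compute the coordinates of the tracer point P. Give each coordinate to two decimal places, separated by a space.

-1.08 -1.65

A=(0,0), D=(8.00,0)
B = A + 1.00·(cos349°, sin349°) = (0.9816, -0.1908)
|BD| = 7.0210
circle(B,6.00) ∩ circle(D,3.00): a=5.4333, h=2.5454
  candidates: C₊=(6.3437,2.5014) cross=17.871; C₋=(6.4821,-2.5877) cross=-17.871
  mode - wants cross < 0 → take C=(6.4821,-2.5877) (cross=-17.871)
ex = (C−B)/|BC| = (0.9167,-0.3995); ey = (0.3995,0.9167)
P = B + -1.31·ex + -2.16·ey = (-1.0822,-1.6477)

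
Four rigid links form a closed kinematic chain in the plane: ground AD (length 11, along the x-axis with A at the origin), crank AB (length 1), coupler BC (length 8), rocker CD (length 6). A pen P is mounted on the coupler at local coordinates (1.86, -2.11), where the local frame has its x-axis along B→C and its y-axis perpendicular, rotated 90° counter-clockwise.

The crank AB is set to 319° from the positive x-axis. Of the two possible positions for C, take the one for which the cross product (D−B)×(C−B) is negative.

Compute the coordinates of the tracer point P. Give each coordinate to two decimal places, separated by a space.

1.21 -3.43

A=(0,0), D=(11.00,0)
B = A + 1.00·(cos319°, sin319°) = (0.7547, -0.6561)
|BD| = 10.2663
circle(B,8.00) ∩ circle(D,6.00): a=6.4968, h=4.6681
  candidates: C₊=(6.9399,4.4177) cross=47.924; C₋=(7.5366,-4.8995) cross=-47.924
  mode - wants cross < 0 → take C=(7.5366,-4.8995) (cross=-47.924)
ex = (C−B)/|BC| = (0.8477,-0.5304); ey = (0.5304,0.8477)
P = B + 1.86·ex + -2.11·ey = (1.2123,-3.4314)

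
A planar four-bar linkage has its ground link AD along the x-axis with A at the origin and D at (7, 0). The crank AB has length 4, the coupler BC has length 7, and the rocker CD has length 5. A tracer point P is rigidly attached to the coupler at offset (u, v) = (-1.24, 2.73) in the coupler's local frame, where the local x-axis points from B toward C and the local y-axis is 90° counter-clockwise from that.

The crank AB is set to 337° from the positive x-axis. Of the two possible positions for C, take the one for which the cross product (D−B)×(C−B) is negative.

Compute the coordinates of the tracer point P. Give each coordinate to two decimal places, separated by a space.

3.34 1.42

A=(0,0), D=(7.00,0)
B = A + 4.00·(cos337°, sin337°) = (3.6820, -1.5629)
|BD| = 3.6677
circle(B,7.00) ∩ circle(D,5.00): a=5.1057, h=4.7887
  candidates: C₊=(6.2602,4.9450) cross=17.564; C₋=(10.3416,-3.7194) cross=-17.564
  mode - wants cross < 0 → take C=(10.3416,-3.7194) (cross=-17.564)
ex = (C−B)/|BC| = (0.9514,-0.3081); ey = (0.3081,0.9514)
P = B + -1.24·ex + 2.73·ey = (3.3434,1.4163)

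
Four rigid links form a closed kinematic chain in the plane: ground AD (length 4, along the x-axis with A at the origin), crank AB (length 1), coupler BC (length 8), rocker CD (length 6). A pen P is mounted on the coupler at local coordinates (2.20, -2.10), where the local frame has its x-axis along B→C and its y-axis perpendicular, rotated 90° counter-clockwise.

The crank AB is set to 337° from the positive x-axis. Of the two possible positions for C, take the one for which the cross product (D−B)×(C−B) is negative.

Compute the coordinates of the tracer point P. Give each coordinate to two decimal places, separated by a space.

A=(0,0), D=(4.00,0)
B = A + 1.00·(cos337°, sin337°) = (0.9205, -0.3907)
|BD| = 3.1042
circle(B,8.00) ∩ circle(D,6.00): a=6.0621, h=5.2202
  candidates: C₊=(6.2773,5.5510) cross=16.204; C₋=(7.5915,-4.8064) cross=-16.204
  mode - wants cross < 0 → take C=(7.5915,-4.8064) (cross=-16.204)
ex = (C−B)/|BC| = (0.8339,-0.5520); ey = (0.5520,0.8339)
P = B + 2.20·ex + -2.10·ey = (1.5959,-3.3562)

1.60 -3.36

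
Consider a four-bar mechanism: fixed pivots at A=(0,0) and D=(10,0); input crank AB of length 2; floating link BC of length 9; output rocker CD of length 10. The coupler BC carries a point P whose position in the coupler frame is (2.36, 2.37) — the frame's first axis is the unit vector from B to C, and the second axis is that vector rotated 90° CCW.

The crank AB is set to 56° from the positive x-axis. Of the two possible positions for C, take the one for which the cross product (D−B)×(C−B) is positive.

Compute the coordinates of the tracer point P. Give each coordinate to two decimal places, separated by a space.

A=(0,0), D=(10.00,0)
B = A + 2.00·(cos56°, sin56°) = (1.1184, 1.6581)
|BD| = 9.0351
circle(B,9.00) ∩ circle(D,10.00): a=3.4661, h=8.3058
  candidates: C₊=(6.0498,9.1867) cross=75.043; C₋=(3.0013,-7.1427) cross=-75.043
  mode + wants cross > 0 → take C=(6.0498,9.1867) (cross=75.043)
ex = (C−B)/|BC| = (0.5479,0.8365); ey = (-0.8365,0.5479)
P = B + 2.36·ex + 2.37·ey = (0.4290,4.9309)

0.43 4.93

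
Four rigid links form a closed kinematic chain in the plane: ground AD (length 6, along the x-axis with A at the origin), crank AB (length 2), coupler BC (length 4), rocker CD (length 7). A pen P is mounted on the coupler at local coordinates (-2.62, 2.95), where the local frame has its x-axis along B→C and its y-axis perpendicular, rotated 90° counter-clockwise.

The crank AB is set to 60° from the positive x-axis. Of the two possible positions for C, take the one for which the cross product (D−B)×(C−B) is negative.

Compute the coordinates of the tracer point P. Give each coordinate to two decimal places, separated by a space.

4.80 2.80

A=(0,0), D=(6.00,0)
B = A + 2.00·(cos60°, sin60°) = (1.0000, 1.7321)
|BD| = 5.2915
circle(B,4.00) ∩ circle(D,7.00): a=-0.4725, h=3.9720
  candidates: C₊=(1.8537,5.6399) cross=21.018; C₋=(-0.7466,-1.8665) cross=-21.018
  mode - wants cross < 0 → take C=(-0.7466,-1.8665) (cross=-21.018)
ex = (C−B)/|BC| = (-0.4366,-0.8996); ey = (0.8996,-0.4366)
P = B + -2.62·ex + 2.95·ey = (4.7979,2.8010)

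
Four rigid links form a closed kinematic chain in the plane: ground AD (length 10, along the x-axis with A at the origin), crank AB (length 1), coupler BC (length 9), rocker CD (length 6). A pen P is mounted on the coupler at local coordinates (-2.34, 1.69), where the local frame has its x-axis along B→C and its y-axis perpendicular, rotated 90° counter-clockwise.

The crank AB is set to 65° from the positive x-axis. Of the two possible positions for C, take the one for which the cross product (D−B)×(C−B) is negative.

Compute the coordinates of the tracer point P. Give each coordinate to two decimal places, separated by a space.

-0.15 3.74

A=(0,0), D=(10.00,0)
B = A + 1.00·(cos65°, sin65°) = (0.4226, 0.9063)
|BD| = 9.6202
circle(B,9.00) ∩ circle(D,6.00): a=7.1489, h=5.4674
  candidates: C₊=(8.0548,5.6759) cross=52.598; C₋=(7.0247,-5.2103) cross=-52.598
  mode - wants cross < 0 → take C=(7.0247,-5.2103) (cross=-52.598)
ex = (C−B)/|BC| = (0.7336,-0.6796); ey = (0.6796,0.7336)
P = B + -2.34·ex + 1.69·ey = (-0.1453,3.7363)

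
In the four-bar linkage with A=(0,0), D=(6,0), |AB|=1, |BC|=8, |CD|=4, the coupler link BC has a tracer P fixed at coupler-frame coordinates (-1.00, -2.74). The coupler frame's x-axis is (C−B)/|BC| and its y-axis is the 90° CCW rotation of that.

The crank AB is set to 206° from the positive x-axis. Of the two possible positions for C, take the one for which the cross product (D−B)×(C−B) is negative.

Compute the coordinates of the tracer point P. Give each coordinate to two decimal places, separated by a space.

-3.01 -2.45

A=(0,0), D=(6.00,0)
B = A + 1.00·(cos206°, sin206°) = (-0.8988, -0.4384)
|BD| = 6.9127
circle(B,8.00) ∩ circle(D,4.00): a=6.9282, h=4.0000
  candidates: C₊=(5.7618,3.9929) cross=27.651; C₋=(6.2691,-3.9909) cross=-27.651
  mode - wants cross < 0 → take C=(6.2691,-3.9909) (cross=-27.651)
ex = (C−B)/|BC| = (0.8960,-0.4441); ey = (0.4441,0.8960)
P = B + -1.00·ex + -2.74·ey = (-3.0115,-2.4493)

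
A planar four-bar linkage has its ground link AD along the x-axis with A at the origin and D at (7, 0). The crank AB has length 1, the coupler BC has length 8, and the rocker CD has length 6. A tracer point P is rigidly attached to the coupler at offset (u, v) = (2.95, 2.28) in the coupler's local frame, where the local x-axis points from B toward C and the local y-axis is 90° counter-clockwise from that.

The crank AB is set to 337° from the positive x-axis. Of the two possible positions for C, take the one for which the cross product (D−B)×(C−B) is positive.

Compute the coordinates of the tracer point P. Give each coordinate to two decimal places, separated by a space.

A=(0,0), D=(7.00,0)
B = A + 1.00·(cos337°, sin337°) = (0.9205, -0.3907)
|BD| = 6.0920
circle(B,8.00) ∩ circle(D,6.00): a=5.3441, h=5.9532
  candidates: C₊=(5.8718,5.8930) cross=36.267; C₋=(6.6354,-5.9889) cross=-36.267
  mode + wants cross > 0 → take C=(5.8718,5.8930) (cross=36.267)
ex = (C−B)/|BC| = (0.6189,0.7855); ey = (-0.7855,0.6189)
P = B + 2.95·ex + 2.28·ey = (0.9554,3.3375)

0.96 3.34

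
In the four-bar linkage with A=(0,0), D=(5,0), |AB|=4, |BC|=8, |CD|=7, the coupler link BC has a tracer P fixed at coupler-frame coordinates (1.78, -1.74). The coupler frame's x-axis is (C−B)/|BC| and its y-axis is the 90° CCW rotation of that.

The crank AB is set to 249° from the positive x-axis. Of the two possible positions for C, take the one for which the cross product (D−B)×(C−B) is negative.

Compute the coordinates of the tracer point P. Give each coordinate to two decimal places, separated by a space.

-0.50 -6.04

A=(0,0), D=(5.00,0)
B = A + 4.00·(cos249°, sin249°) = (-1.4335, -3.7343)
|BD| = 7.4387
circle(B,8.00) ∩ circle(D,7.00): a=4.7276, h=6.4537
  candidates: C₊=(-0.5846,4.2205) cross=48.007; C₋=(5.8951,-6.9425) cross=-48.007
  mode - wants cross < 0 → take C=(5.8951,-6.9425) (cross=-48.007)
ex = (C−B)/|BC| = (0.9161,-0.4010); ey = (0.4010,0.9161)
P = B + 1.78·ex + -1.74·ey = (-0.5007,-6.0421)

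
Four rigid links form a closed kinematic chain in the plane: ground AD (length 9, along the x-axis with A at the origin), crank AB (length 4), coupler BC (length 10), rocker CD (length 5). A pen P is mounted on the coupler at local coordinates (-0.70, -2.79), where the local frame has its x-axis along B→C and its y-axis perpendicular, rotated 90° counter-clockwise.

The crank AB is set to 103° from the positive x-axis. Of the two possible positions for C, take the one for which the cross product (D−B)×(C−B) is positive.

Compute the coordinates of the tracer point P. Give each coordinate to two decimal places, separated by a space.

A=(0,0), D=(9.00,0)
B = A + 4.00·(cos103°, sin103°) = (-0.8998, 3.8975)
|BD| = 10.6394
circle(B,10.00) ∩ circle(D,5.00): a=8.8443, h=4.6667
  candidates: C₊=(9.0392,4.9998) cross=49.650; C₋=(5.6202,-3.6847) cross=-49.650
  mode + wants cross > 0 → take C=(9.0392,4.9998) (cross=49.650)
ex = (C−B)/|BC| = (0.9939,0.1102); ey = (-0.1102,0.9939)
P = B + -0.70·ex + -2.79·ey = (-1.2880,1.0473)

-1.29 1.05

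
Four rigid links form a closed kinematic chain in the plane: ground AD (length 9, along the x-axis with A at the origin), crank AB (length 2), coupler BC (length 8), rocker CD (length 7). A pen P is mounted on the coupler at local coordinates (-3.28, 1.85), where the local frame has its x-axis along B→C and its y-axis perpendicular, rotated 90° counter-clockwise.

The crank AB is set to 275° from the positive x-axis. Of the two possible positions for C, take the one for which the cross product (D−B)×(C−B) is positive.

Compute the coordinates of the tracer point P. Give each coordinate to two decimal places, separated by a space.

A=(0,0), D=(9.00,0)
B = A + 2.00·(cos275°, sin275°) = (0.1743, -1.9924)
|BD| = 9.0478
circle(B,8.00) ∩ circle(D,7.00): a=5.3528, h=5.9454
  candidates: C₊=(4.0865,4.9858) cross=53.792; C₋=(6.7050,-6.6131) cross=-53.792
  mode + wants cross > 0 → take C=(4.0865,4.9858) (cross=53.792)
ex = (C−B)/|BC| = (0.4890,0.8723); ey = (-0.8723,0.4890)
P = B + -3.28·ex + 1.85·ey = (-3.0434,-3.9487)

-3.04 -3.95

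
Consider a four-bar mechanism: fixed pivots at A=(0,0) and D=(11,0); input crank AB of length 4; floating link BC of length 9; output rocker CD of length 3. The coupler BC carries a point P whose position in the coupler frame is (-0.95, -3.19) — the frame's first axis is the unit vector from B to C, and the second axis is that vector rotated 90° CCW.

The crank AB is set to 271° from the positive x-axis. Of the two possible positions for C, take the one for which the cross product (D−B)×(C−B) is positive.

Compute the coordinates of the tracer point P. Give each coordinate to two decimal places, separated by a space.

A=(0,0), D=(11.00,0)
B = A + 4.00·(cos271°, sin271°) = (0.0698, -3.9994)
|BD| = 11.6389
circle(B,9.00) ∩ circle(D,3.00): a=8.9125, h=1.2517
  candidates: C₊=(8.0095,0.2387) cross=14.569; C₋=(8.8698,-2.1124) cross=-14.569
  mode + wants cross > 0 → take C=(8.0095,0.2387) (cross=14.569)
ex = (C−B)/|BC| = (0.8822,0.4709); ey = (-0.4709,0.8822)
P = B + -0.95·ex + -3.19·ey = (0.7339,-7.2609)

0.73 -7.26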